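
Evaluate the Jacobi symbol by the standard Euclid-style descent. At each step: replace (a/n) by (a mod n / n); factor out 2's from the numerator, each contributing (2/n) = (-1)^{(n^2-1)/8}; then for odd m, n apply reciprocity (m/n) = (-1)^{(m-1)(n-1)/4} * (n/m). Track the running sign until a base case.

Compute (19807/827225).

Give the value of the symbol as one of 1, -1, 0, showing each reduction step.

0

flip (19807/827225) -> (827225/19807): both odd, 19807 mod 4 = 3, 827225 mod 4 = 1, so the flip contributes +1; sign now +1
(827225/19807): 827225 mod 19807 = 15138, so (827225/19807) = (15138/19807)
factor out 2^1: 15138 = 2^1·7569; with 19807 mod 8 = 7, (2/19807) = +1; sign now +1; continue with (7569/19807)
flip (7569/19807) -> (19807/7569): both odd, 7569 mod 4 = 1, 19807 mod 4 = 3, so the flip contributes +1; sign now +1
(19807/7569): 19807 mod 7569 = 4669, so (19807/7569) = (4669/7569)
flip (4669/7569) -> (7569/4669): both odd, 4669 mod 4 = 1, 7569 mod 4 = 1, so the flip contributes +1; sign now +1
(7569/4669): 7569 mod 4669 = 2900, so (7569/4669) = (2900/4669)
factor out 2^2: 2900 = 2^2·725; with 4669 mod 8 = 5, (2/4669) = -1; sign now +1; continue with (725/4669)
flip (725/4669) -> (4669/725): both odd, 725 mod 4 = 1, 4669 mod 4 = 1, so the flip contributes +1; sign now +1
(4669/725): 4669 mod 725 = 319, so (4669/725) = (319/725)
flip (319/725) -> (725/319): both odd, 319 mod 4 = 3, 725 mod 4 = 1, so the flip contributes +1; sign now +1
(725/319): 725 mod 319 = 87, so (725/319) = (87/319)
flip (87/319) -> (319/87): both odd, 87 mod 4 = 3, 319 mod 4 = 3, so the flip contributes -1; sign now -1
(319/87): 319 mod 87 = 58, so (319/87) = (58/87)
factor out 2^1: 58 = 2^1·29; with 87 mod 8 = 7, (2/87) = +1; sign now -1; continue with (29/87)
flip (29/87) -> (87/29): both odd, 29 mod 4 = 1, 87 mod 4 = 3, so the flip contributes +1; sign now -1
(87/29): 87 mod 29 = 0, so (87/29) = (0/29)
reached (0/29); gcd(a, n) > 1, so (0/29) = 0 and the symbol is 0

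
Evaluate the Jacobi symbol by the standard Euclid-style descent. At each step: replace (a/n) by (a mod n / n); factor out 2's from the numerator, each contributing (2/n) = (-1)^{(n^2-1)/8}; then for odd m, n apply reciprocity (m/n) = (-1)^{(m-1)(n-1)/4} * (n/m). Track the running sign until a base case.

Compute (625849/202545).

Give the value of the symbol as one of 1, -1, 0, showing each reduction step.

(625849/202545): 625849 mod 202545 = 18214, so (625849/202545) = (18214/202545)
factor out 2^1: 18214 = 2^1·9107; with 202545 mod 8 = 1, (2/202545) = +1; sign now +1; continue with (9107/202545)
flip (9107/202545) -> (202545/9107): both odd, 9107 mod 4 = 3, 202545 mod 4 = 1, so the flip contributes +1; sign now +1
(202545/9107): 202545 mod 9107 = 2191, so (202545/9107) = (2191/9107)
flip (2191/9107) -> (9107/2191): both odd, 2191 mod 4 = 3, 9107 mod 4 = 3, so the flip contributes -1; sign now -1
(9107/2191): 9107 mod 2191 = 343, so (9107/2191) = (343/2191)
flip (343/2191) -> (2191/343): both odd, 343 mod 4 = 3, 2191 mod 4 = 3, so the flip contributes -1; sign now +1
(2191/343): 2191 mod 343 = 133, so (2191/343) = (133/343)
flip (133/343) -> (343/133): both odd, 133 mod 4 = 1, 343 mod 4 = 3, so the flip contributes +1; sign now +1
(343/133): 343 mod 133 = 77, so (343/133) = (77/133)
flip (77/133) -> (133/77): both odd, 77 mod 4 = 1, 133 mod 4 = 1, so the flip contributes +1; sign now +1
(133/77): 133 mod 77 = 56, so (133/77) = (56/77)
factor out 2^3: 56 = 2^3·7; with 77 mod 8 = 5, (2/77) = -1; sign now -1; continue with (7/77)
flip (7/77) -> (77/7): both odd, 7 mod 4 = 3, 77 mod 4 = 1, so the flip contributes +1; sign now -1
(77/7): 77 mod 7 = 0, so (77/7) = (0/7)
reached (0/7); gcd(a, n) > 1, so (0/7) = 0 and the symbol is 0

0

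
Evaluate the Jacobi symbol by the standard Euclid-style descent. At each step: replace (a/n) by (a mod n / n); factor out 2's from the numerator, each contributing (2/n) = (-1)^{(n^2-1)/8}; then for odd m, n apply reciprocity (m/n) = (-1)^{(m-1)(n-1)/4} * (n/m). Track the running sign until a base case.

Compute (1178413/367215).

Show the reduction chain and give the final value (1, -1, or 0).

-1

(1178413/367215) = (76768/367215)   [reduce mod 367215]
76768 = 2^5·2399; (2/367215) = +1 since 367215 mod 8 = 7, so (76768/367215) = (+1)^5·(2399/367215); sign now +1
reciprocity: (2399/367215) = -1·(367215/2399) since 2399 mod 4 = 3, 367215 mod 4 = 3; sign now -1
(367215/2399) = (168/2399)   [reduce mod 2399]
168 = 2^3·21; (2/2399) = +1 since 2399 mod 8 = 7, so (168/2399) = (+1)^3·(21/2399); sign now -1
reciprocity: (21/2399) = +1·(2399/21) since 21 mod 4 = 1, 2399 mod 4 = 3; sign now -1
(2399/21) = (5/21)   [reduce mod 21]
reciprocity: (5/21) = +1·(21/5) since 5 mod 4 = 1, 21 mod 4 = 1; sign now -1
(21/5) = (1/5)   [reduce mod 5]
(1/5) = 1; final value = sign = -1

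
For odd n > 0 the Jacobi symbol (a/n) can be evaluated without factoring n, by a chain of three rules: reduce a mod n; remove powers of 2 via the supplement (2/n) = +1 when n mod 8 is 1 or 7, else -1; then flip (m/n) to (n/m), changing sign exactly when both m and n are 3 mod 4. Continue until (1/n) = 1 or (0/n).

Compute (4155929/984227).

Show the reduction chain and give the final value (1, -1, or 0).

(4155929/984227) = (219021/984227)   [reduce mod 984227]
reciprocity: (219021/984227) = +1·(984227/219021) since 219021 mod 4 = 1, 984227 mod 4 = 3; sign now +1
(984227/219021) = (108143/219021)   [reduce mod 219021]
reciprocity: (108143/219021) = +1·(219021/108143) since 108143 mod 4 = 3, 219021 mod 4 = 1; sign now +1
(219021/108143) = (2735/108143)   [reduce mod 108143]
reciprocity: (2735/108143) = -1·(108143/2735) since 2735 mod 4 = 3, 108143 mod 4 = 3; sign now -1
(108143/2735) = (1478/2735)   [reduce mod 2735]
1478 = 2^1·739; (2/2735) = +1 since 2735 mod 8 = 7, so (1478/2735) = (+1)^1·(739/2735); sign now -1
reciprocity: (739/2735) = -1·(2735/739) since 739 mod 4 = 3, 2735 mod 4 = 3; sign now +1
(2735/739) = (518/739)   [reduce mod 739]
518 = 2^1·259; (2/739) = -1 since 739 mod 8 = 3, so (518/739) = (-1)^1·(259/739); sign now -1
reciprocity: (259/739) = -1·(739/259) since 259 mod 4 = 3, 739 mod 4 = 3; sign now +1
(739/259) = (221/259)   [reduce mod 259]
reciprocity: (221/259) = +1·(259/221) since 221 mod 4 = 1, 259 mod 4 = 3; sign now +1
(259/221) = (38/221)   [reduce mod 221]
38 = 2^1·19; (2/221) = -1 since 221 mod 8 = 5, so (38/221) = (-1)^1·(19/221); sign now -1
reciprocity: (19/221) = +1·(221/19) since 19 mod 4 = 3, 221 mod 4 = 1; sign now -1
(221/19) = (12/19)   [reduce mod 19]
12 = 2^2·3; (2/19) = -1 since 19 mod 8 = 3, so (12/19) = (-1)^2·(3/19); sign now -1
reciprocity: (3/19) = -1·(19/3) since 3 mod 4 = 3, 19 mod 4 = 3; sign now +1
(19/3) = (1/3)   [reduce mod 3]
(1/3) = 1; final value = sign = +1

1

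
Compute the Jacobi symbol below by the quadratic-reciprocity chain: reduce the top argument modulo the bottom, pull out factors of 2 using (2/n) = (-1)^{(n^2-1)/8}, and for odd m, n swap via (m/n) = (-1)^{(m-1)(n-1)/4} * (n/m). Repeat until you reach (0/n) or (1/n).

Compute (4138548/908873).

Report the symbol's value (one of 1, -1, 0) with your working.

(4138548/908873): 4138548 mod 908873 = 503056, so (4138548/908873) = (503056/908873)
factor out 2^4: 503056 = 2^4·31441; with 908873 mod 8 = 1, (2/908873) = +1; sign now +1; continue with (31441/908873)
flip (31441/908873) -> (908873/31441): both odd, 31441 mod 4 = 1, 908873 mod 4 = 1, so the flip contributes +1; sign now +1
(908873/31441): 908873 mod 31441 = 28525, so (908873/31441) = (28525/31441)
flip (28525/31441) -> (31441/28525): both odd, 28525 mod 4 = 1, 31441 mod 4 = 1, so the flip contributes +1; sign now +1
(31441/28525): 31441 mod 28525 = 2916, so (31441/28525) = (2916/28525)
factor out 2^2: 2916 = 2^2·729; with 28525 mod 8 = 5, (2/28525) = -1; sign now +1; continue with (729/28525)
flip (729/28525) -> (28525/729): both odd, 729 mod 4 = 1, 28525 mod 4 = 1, so the flip contributes +1; sign now +1
(28525/729): 28525 mod 729 = 94, so (28525/729) = (94/729)
factor out 2^1: 94 = 2^1·47; with 729 mod 8 = 1, (2/729) = +1; sign now +1; continue with (47/729)
flip (47/729) -> (729/47): both odd, 47 mod 4 = 3, 729 mod 4 = 1, so the flip contributes +1; sign now +1
(729/47): 729 mod 47 = 24, so (729/47) = (24/47)
factor out 2^3: 24 = 2^3·3; with 47 mod 8 = 7, (2/47) = +1; sign now +1; continue with (3/47)
flip (3/47) -> (47/3): both odd, 3 mod 4 = 3, 47 mod 4 = 3, so the flip contributes -1; sign now -1
(47/3): 47 mod 3 = 2, so (47/3) = (2/3)
factor out 2^1: 2 = 2^1·1; with 3 mod 8 = 3, (2/3) = -1; sign now +1; continue with (1/3)
reached (1/3) = 1, so the symbol is +1

1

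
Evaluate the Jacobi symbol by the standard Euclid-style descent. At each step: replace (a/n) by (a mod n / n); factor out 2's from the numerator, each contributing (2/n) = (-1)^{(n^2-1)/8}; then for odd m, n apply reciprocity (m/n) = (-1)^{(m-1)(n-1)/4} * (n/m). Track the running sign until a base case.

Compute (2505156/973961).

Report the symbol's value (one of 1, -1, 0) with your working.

1

(2505156/973961): 2505156 mod 973961 = 557234, so (2505156/973961) = (557234/973961)
factor out 2^1: 557234 = 2^1·278617; with 973961 mod 8 = 1, (2/973961) = +1; sign now +1; continue with (278617/973961)
flip (278617/973961) -> (973961/278617): both odd, 278617 mod 4 = 1, 973961 mod 4 = 1, so the flip contributes +1; sign now +1
(973961/278617): 973961 mod 278617 = 138110, so (973961/278617) = (138110/278617)
factor out 2^1: 138110 = 2^1·69055; with 278617 mod 8 = 1, (2/278617) = +1; sign now +1; continue with (69055/278617)
flip (69055/278617) -> (278617/69055): both odd, 69055 mod 4 = 3, 278617 mod 4 = 1, so the flip contributes +1; sign now +1
(278617/69055): 278617 mod 69055 = 2397, so (278617/69055) = (2397/69055)
flip (2397/69055) -> (69055/2397): both odd, 2397 mod 4 = 1, 69055 mod 4 = 3, so the flip contributes +1; sign now +1
(69055/2397): 69055 mod 2397 = 1939, so (69055/2397) = (1939/2397)
flip (1939/2397) -> (2397/1939): both odd, 1939 mod 4 = 3, 2397 mod 4 = 1, so the flip contributes +1; sign now +1
(2397/1939): 2397 mod 1939 = 458, so (2397/1939) = (458/1939)
factor out 2^1: 458 = 2^1·229; with 1939 mod 8 = 3, (2/1939) = -1; sign now -1; continue with (229/1939)
flip (229/1939) -> (1939/229): both odd, 229 mod 4 = 1, 1939 mod 4 = 3, so the flip contributes +1; sign now -1
(1939/229): 1939 mod 229 = 107, so (1939/229) = (107/229)
flip (107/229) -> (229/107): both odd, 107 mod 4 = 3, 229 mod 4 = 1, so the flip contributes +1; sign now -1
(229/107): 229 mod 107 = 15, so (229/107) = (15/107)
flip (15/107) -> (107/15): both odd, 15 mod 4 = 3, 107 mod 4 = 3, so the flip contributes -1; sign now +1
(107/15): 107 mod 15 = 2, so (107/15) = (2/15)
factor out 2^1: 2 = 2^1·1; with 15 mod 8 = 7, (2/15) = +1; sign now +1; continue with (1/15)
reached (1/15) = 1, so the symbol is +1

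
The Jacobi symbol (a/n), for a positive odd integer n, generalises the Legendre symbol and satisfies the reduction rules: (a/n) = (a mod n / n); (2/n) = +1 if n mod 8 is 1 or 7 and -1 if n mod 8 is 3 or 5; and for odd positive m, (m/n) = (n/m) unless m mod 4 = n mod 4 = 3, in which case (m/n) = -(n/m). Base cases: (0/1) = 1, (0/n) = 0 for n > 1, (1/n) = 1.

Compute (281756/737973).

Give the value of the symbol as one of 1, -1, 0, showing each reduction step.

281756 = 2^2·70439; (2/737973) = -1 since 737973 mod 8 = 5, so (281756/737973) = (-1)^2·(70439/737973); sign now +1
reciprocity: (70439/737973) = +1·(737973/70439) since 70439 mod 4 = 3, 737973 mod 4 = 1; sign now +1
(737973/70439) = (33583/70439)   [reduce mod 70439]
reciprocity: (33583/70439) = -1·(70439/33583) since 33583 mod 4 = 3, 70439 mod 4 = 3; sign now -1
(70439/33583) = (3273/33583)   [reduce mod 33583]
reciprocity: (3273/33583) = +1·(33583/3273) since 3273 mod 4 = 1, 33583 mod 4 = 3; sign now -1
(33583/3273) = (853/3273)   [reduce mod 3273]
reciprocity: (853/3273) = +1·(3273/853) since 853 mod 4 = 1, 3273 mod 4 = 1; sign now -1
(3273/853) = (714/853)   [reduce mod 853]
714 = 2^1·357; (2/853) = -1 since 853 mod 8 = 5, so (714/853) = (-1)^1·(357/853); sign now +1
reciprocity: (357/853) = +1·(853/357) since 357 mod 4 = 1, 853 mod 4 = 1; sign now +1
(853/357) = (139/357)   [reduce mod 357]
reciprocity: (139/357) = +1·(357/139) since 139 mod 4 = 3, 357 mod 4 = 1; sign now +1
(357/139) = (79/139)   [reduce mod 139]
reciprocity: (79/139) = -1·(139/79) since 79 mod 4 = 3, 139 mod 4 = 3; sign now -1
(139/79) = (60/79)   [reduce mod 79]
60 = 2^2·15; (2/79) = +1 since 79 mod 8 = 7, so (60/79) = (+1)^2·(15/79); sign now -1
reciprocity: (15/79) = -1·(79/15) since 15 mod 4 = 3, 79 mod 4 = 3; sign now +1
(79/15) = (4/15)   [reduce mod 15]
4 = 2^2·1; (2/15) = +1 since 15 mod 8 = 7, so (4/15) = (+1)^2·(1/15); sign now +1
(1/15) = 1; final value = sign = +1

1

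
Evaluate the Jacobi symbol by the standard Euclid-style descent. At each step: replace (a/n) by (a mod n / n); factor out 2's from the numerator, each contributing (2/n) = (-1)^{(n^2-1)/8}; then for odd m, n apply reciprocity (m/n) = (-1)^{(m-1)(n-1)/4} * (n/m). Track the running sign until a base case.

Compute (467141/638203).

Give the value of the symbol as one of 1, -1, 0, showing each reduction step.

1

flip (467141/638203) -> (638203/467141): both odd, 467141 mod 4 = 1, 638203 mod 4 = 3, so the flip contributes +1; sign now +1
(638203/467141): 638203 mod 467141 = 171062, so (638203/467141) = (171062/467141)
factor out 2^1: 171062 = 2^1·85531; with 467141 mod 8 = 5, (2/467141) = -1; sign now -1; continue with (85531/467141)
flip (85531/467141) -> (467141/85531): both odd, 85531 mod 4 = 3, 467141 mod 4 = 1, so the flip contributes +1; sign now -1
(467141/85531): 467141 mod 85531 = 39486, so (467141/85531) = (39486/85531)
factor out 2^1: 39486 = 2^1·19743; with 85531 mod 8 = 3, (2/85531) = -1; sign now +1; continue with (19743/85531)
flip (19743/85531) -> (85531/19743): both odd, 19743 mod 4 = 3, 85531 mod 4 = 3, so the flip contributes -1; sign now -1
(85531/19743): 85531 mod 19743 = 6559, so (85531/19743) = (6559/19743)
flip (6559/19743) -> (19743/6559): both odd, 6559 mod 4 = 3, 19743 mod 4 = 3, so the flip contributes -1; sign now +1
(19743/6559): 19743 mod 6559 = 66, so (19743/6559) = (66/6559)
factor out 2^1: 66 = 2^1·33; with 6559 mod 8 = 7, (2/6559) = +1; sign now +1; continue with (33/6559)
flip (33/6559) -> (6559/33): both odd, 33 mod 4 = 1, 6559 mod 4 = 3, so the flip contributes +1; sign now +1
(6559/33): 6559 mod 33 = 25, so (6559/33) = (25/33)
flip (25/33) -> (33/25): both odd, 25 mod 4 = 1, 33 mod 4 = 1, so the flip contributes +1; sign now +1
(33/25): 33 mod 25 = 8, so (33/25) = (8/25)
factor out 2^3: 8 = 2^3·1; with 25 mod 8 = 1, (2/25) = +1; sign now +1; continue with (1/25)
reached (1/25) = 1, so the symbol is +1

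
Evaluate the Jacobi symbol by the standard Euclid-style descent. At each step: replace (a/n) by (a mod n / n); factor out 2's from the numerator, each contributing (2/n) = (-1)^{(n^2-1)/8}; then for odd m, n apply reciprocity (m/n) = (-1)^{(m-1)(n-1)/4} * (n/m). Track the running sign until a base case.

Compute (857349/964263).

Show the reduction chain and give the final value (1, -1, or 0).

0

flip (857349/964263) -> (964263/857349): both odd, 857349 mod 4 = 1, 964263 mod 4 = 3, so the flip contributes +1; sign now +1
(964263/857349): 964263 mod 857349 = 106914, so (964263/857349) = (106914/857349)
factor out 2^1: 106914 = 2^1·53457; with 857349 mod 8 = 5, (2/857349) = -1; sign now -1; continue with (53457/857349)
flip (53457/857349) -> (857349/53457): both odd, 53457 mod 4 = 1, 857349 mod 4 = 1, so the flip contributes +1; sign now -1
(857349/53457): 857349 mod 53457 = 2037, so (857349/53457) = (2037/53457)
flip (2037/53457) -> (53457/2037): both odd, 2037 mod 4 = 1, 53457 mod 4 = 1, so the flip contributes +1; sign now -1
(53457/2037): 53457 mod 2037 = 495, so (53457/2037) = (495/2037)
flip (495/2037) -> (2037/495): both odd, 495 mod 4 = 3, 2037 mod 4 = 1, so the flip contributes +1; sign now -1
(2037/495): 2037 mod 495 = 57, so (2037/495) = (57/495)
flip (57/495) -> (495/57): both odd, 57 mod 4 = 1, 495 mod 4 = 3, so the flip contributes +1; sign now -1
(495/57): 495 mod 57 = 39, so (495/57) = (39/57)
flip (39/57) -> (57/39): both odd, 39 mod 4 = 3, 57 mod 4 = 1, so the flip contributes +1; sign now -1
(57/39): 57 mod 39 = 18, so (57/39) = (18/39)
factor out 2^1: 18 = 2^1·9; with 39 mod 8 = 7, (2/39) = +1; sign now -1; continue with (9/39)
flip (9/39) -> (39/9): both odd, 9 mod 4 = 1, 39 mod 4 = 3, so the flip contributes +1; sign now -1
(39/9): 39 mod 9 = 3, so (39/9) = (3/9)
flip (3/9) -> (9/3): both odd, 3 mod 4 = 3, 9 mod 4 = 1, so the flip contributes +1; sign now -1
(9/3): 9 mod 3 = 0, so (9/3) = (0/3)
reached (0/3); gcd(a, n) > 1, so (0/3) = 0 and the symbol is 0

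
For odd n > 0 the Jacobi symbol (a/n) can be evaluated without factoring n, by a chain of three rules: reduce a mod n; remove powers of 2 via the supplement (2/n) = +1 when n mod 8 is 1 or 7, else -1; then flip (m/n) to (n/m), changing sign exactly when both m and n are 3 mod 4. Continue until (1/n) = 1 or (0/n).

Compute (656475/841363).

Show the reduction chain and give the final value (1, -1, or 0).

flip (656475/841363) -> (841363/656475): both odd, 656475 mod 4 = 3, 841363 mod 4 = 3, so the flip contributes -1; sign now -1
(841363/656475): 841363 mod 656475 = 184888, so (841363/656475) = (184888/656475)
factor out 2^3: 184888 = 2^3·23111; with 656475 mod 8 = 3, (2/656475) = -1; sign now +1; continue with (23111/656475)
flip (23111/656475) -> (656475/23111): both odd, 23111 mod 4 = 3, 656475 mod 4 = 3, so the flip contributes -1; sign now -1
(656475/23111): 656475 mod 23111 = 9367, so (656475/23111) = (9367/23111)
flip (9367/23111) -> (23111/9367): both odd, 9367 mod 4 = 3, 23111 mod 4 = 3, so the flip contributes -1; sign now +1
(23111/9367): 23111 mod 9367 = 4377, so (23111/9367) = (4377/9367)
flip (4377/9367) -> (9367/4377): both odd, 4377 mod 4 = 1, 9367 mod 4 = 3, so the flip contributes +1; sign now +1
(9367/4377): 9367 mod 4377 = 613, so (9367/4377) = (613/4377)
flip (613/4377) -> (4377/613): both odd, 613 mod 4 = 1, 4377 mod 4 = 1, so the flip contributes +1; sign now +1
(4377/613): 4377 mod 613 = 86, so (4377/613) = (86/613)
factor out 2^1: 86 = 2^1·43; with 613 mod 8 = 5, (2/613) = -1; sign now -1; continue with (43/613)
flip (43/613) -> (613/43): both odd, 43 mod 4 = 3, 613 mod 4 = 1, so the flip contributes +1; sign now -1
(613/43): 613 mod 43 = 11, so (613/43) = (11/43)
flip (11/43) -> (43/11): both odd, 11 mod 4 = 3, 43 mod 4 = 3, so the flip contributes -1; sign now +1
(43/11): 43 mod 11 = 10, so (43/11) = (10/11)
factor out 2^1: 10 = 2^1·5; with 11 mod 8 = 3, (2/11) = -1; sign now -1; continue with (5/11)
flip (5/11) -> (11/5): both odd, 5 mod 4 = 1, 11 mod 4 = 3, so the flip contributes +1; sign now -1
(11/5): 11 mod 5 = 1, so (11/5) = (1/5)
reached (1/5) = 1, so the symbol is -1

-1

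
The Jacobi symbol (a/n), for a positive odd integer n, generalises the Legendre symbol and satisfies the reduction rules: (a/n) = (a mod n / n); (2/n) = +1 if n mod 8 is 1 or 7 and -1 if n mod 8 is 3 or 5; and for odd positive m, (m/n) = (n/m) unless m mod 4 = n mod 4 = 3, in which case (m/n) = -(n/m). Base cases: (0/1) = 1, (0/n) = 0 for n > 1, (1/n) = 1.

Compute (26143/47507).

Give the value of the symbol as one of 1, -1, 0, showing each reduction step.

flip (26143/47507) -> (47507/26143): both odd, 26143 mod 4 = 3, 47507 mod 4 = 3, so the flip contributes -1; sign now -1
(47507/26143): 47507 mod 26143 = 21364, so (47507/26143) = (21364/26143)
factor out 2^2: 21364 = 2^2·5341; with 26143 mod 8 = 7, (2/26143) = +1; sign now -1; continue with (5341/26143)
flip (5341/26143) -> (26143/5341): both odd, 5341 mod 4 = 1, 26143 mod 4 = 3, so the flip contributes +1; sign now -1
(26143/5341): 26143 mod 5341 = 4779, so (26143/5341) = (4779/5341)
flip (4779/5341) -> (5341/4779): both odd, 4779 mod 4 = 3, 5341 mod 4 = 1, so the flip contributes +1; sign now -1
(5341/4779): 5341 mod 4779 = 562, so (5341/4779) = (562/4779)
factor out 2^1: 562 = 2^1·281; with 4779 mod 8 = 3, (2/4779) = -1; sign now +1; continue with (281/4779)
flip (281/4779) -> (4779/281): both odd, 281 mod 4 = 1, 4779 mod 4 = 3, so the flip contributes +1; sign now +1
(4779/281): 4779 mod 281 = 2, so (4779/281) = (2/281)
factor out 2^1: 2 = 2^1·1; with 281 mod 8 = 1, (2/281) = +1; sign now +1; continue with (1/281)
reached (1/281) = 1, so the symbol is +1

1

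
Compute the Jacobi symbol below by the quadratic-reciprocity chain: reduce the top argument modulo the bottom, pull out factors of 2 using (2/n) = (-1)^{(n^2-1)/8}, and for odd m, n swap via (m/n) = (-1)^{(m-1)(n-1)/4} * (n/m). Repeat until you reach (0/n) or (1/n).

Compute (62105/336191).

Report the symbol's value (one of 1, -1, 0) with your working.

-1

reciprocity: (62105/336191) = +1·(336191/62105) since 62105 mod 4 = 1, 336191 mod 4 = 3; sign now +1
(336191/62105) = (25666/62105)   [reduce mod 62105]
25666 = 2^1·12833; (2/62105) = +1 since 62105 mod 8 = 1, so (25666/62105) = (+1)^1·(12833/62105); sign now +1
reciprocity: (12833/62105) = +1·(62105/12833) since 12833 mod 4 = 1, 62105 mod 4 = 1; sign now +1
(62105/12833) = (10773/12833)   [reduce mod 12833]
reciprocity: (10773/12833) = +1·(12833/10773) since 10773 mod 4 = 1, 12833 mod 4 = 1; sign now +1
(12833/10773) = (2060/10773)   [reduce mod 10773]
2060 = 2^2·515; (2/10773) = -1 since 10773 mod 8 = 5, so (2060/10773) = (-1)^2·(515/10773); sign now +1
reciprocity: (515/10773) = +1·(10773/515) since 515 mod 4 = 3, 10773 mod 4 = 1; sign now +1
(10773/515) = (473/515)   [reduce mod 515]
reciprocity: (473/515) = +1·(515/473) since 473 mod 4 = 1, 515 mod 4 = 3; sign now +1
(515/473) = (42/473)   [reduce mod 473]
42 = 2^1·21; (2/473) = +1 since 473 mod 8 = 1, so (42/473) = (+1)^1·(21/473); sign now +1
reciprocity: (21/473) = +1·(473/21) since 21 mod 4 = 1, 473 mod 4 = 1; sign now +1
(473/21) = (11/21)   [reduce mod 21]
reciprocity: (11/21) = +1·(21/11) since 11 mod 4 = 3, 21 mod 4 = 1; sign now +1
(21/11) = (10/11)   [reduce mod 11]
10 = 2^1·5; (2/11) = -1 since 11 mod 8 = 3, so (10/11) = (-1)^1·(5/11); sign now -1
reciprocity: (5/11) = +1·(11/5) since 5 mod 4 = 1, 11 mod 4 = 3; sign now -1
(11/5) = (1/5)   [reduce mod 5]
(1/5) = 1; final value = sign = -1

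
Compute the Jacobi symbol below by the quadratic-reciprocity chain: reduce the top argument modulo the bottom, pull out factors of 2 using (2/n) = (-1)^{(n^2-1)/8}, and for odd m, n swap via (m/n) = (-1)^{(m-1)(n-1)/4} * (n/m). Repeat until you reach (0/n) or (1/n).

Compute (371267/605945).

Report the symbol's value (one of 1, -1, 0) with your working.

reciprocity: (371267/605945) = +1·(605945/371267) since 371267 mod 4 = 3, 605945 mod 4 = 1; sign now +1
(605945/371267) = (234678/371267)   [reduce mod 371267]
234678 = 2^1·117339; (2/371267) = -1 since 371267 mod 8 = 3, so (234678/371267) = (-1)^1·(117339/371267); sign now -1
reciprocity: (117339/371267) = -1·(371267/117339) since 117339 mod 4 = 3, 371267 mod 4 = 3; sign now +1
(371267/117339) = (19250/117339)   [reduce mod 117339]
19250 = 2^1·9625; (2/117339) = -1 since 117339 mod 8 = 3, so (19250/117339) = (-1)^1·(9625/117339); sign now -1
reciprocity: (9625/117339) = +1·(117339/9625) since 9625 mod 4 = 1, 117339 mod 4 = 3; sign now -1
(117339/9625) = (1839/9625)   [reduce mod 9625]
reciprocity: (1839/9625) = +1·(9625/1839) since 1839 mod 4 = 3, 9625 mod 4 = 1; sign now -1
(9625/1839) = (430/1839)   [reduce mod 1839]
430 = 2^1·215; (2/1839) = +1 since 1839 mod 8 = 7, so (430/1839) = (+1)^1·(215/1839); sign now -1
reciprocity: (215/1839) = -1·(1839/215) since 215 mod 4 = 3, 1839 mod 4 = 3; sign now +1
(1839/215) = (119/215)   [reduce mod 215]
reciprocity: (119/215) = -1·(215/119) since 119 mod 4 = 3, 215 mod 4 = 3; sign now -1
(215/119) = (96/119)   [reduce mod 119]
96 = 2^5·3; (2/119) = +1 since 119 mod 8 = 7, so (96/119) = (+1)^5·(3/119); sign now -1
reciprocity: (3/119) = -1·(119/3) since 3 mod 4 = 3, 119 mod 4 = 3; sign now +1
(119/3) = (2/3)   [reduce mod 3]
2 = 2^1·1; (2/3) = -1 since 3 mod 8 = 3, so (2/3) = (-1)^1·(1/3); sign now -1
(1/3) = 1; final value = sign = -1

-1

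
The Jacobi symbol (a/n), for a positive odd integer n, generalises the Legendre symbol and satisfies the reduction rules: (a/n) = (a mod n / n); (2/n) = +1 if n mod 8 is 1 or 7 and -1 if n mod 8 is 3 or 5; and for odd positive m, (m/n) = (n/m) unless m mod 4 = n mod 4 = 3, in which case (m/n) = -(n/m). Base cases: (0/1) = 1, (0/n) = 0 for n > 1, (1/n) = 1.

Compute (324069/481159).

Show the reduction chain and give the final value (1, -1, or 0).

1

flip (324069/481159) -> (481159/324069): both odd, 324069 mod 4 = 1, 481159 mod 4 = 3, so the flip contributes +1; sign now +1
(481159/324069): 481159 mod 324069 = 157090, so (481159/324069) = (157090/324069)
factor out 2^1: 157090 = 2^1·78545; with 324069 mod 8 = 5, (2/324069) = -1; sign now -1; continue with (78545/324069)
flip (78545/324069) -> (324069/78545): both odd, 78545 mod 4 = 1, 324069 mod 4 = 1, so the flip contributes +1; sign now -1
(324069/78545): 324069 mod 78545 = 9889, so (324069/78545) = (9889/78545)
flip (9889/78545) -> (78545/9889): both odd, 9889 mod 4 = 1, 78545 mod 4 = 1, so the flip contributes +1; sign now -1
(78545/9889): 78545 mod 9889 = 9322, so (78545/9889) = (9322/9889)
factor out 2^1: 9322 = 2^1·4661; with 9889 mod 8 = 1, (2/9889) = +1; sign now -1; continue with (4661/9889)
flip (4661/9889) -> (9889/4661): both odd, 4661 mod 4 = 1, 9889 mod 4 = 1, so the flip contributes +1; sign now -1
(9889/4661): 9889 mod 4661 = 567, so (9889/4661) = (567/4661)
flip (567/4661) -> (4661/567): both odd, 567 mod 4 = 3, 4661 mod 4 = 1, so the flip contributes +1; sign now -1
(4661/567): 4661 mod 567 = 125, so (4661/567) = (125/567)
flip (125/567) -> (567/125): both odd, 125 mod 4 = 1, 567 mod 4 = 3, so the flip contributes +1; sign now -1
(567/125): 567 mod 125 = 67, so (567/125) = (67/125)
flip (67/125) -> (125/67): both odd, 67 mod 4 = 3, 125 mod 4 = 1, so the flip contributes +1; sign now -1
(125/67): 125 mod 67 = 58, so (125/67) = (58/67)
factor out 2^1: 58 = 2^1·29; with 67 mod 8 = 3, (2/67) = -1; sign now +1; continue with (29/67)
flip (29/67) -> (67/29): both odd, 29 mod 4 = 1, 67 mod 4 = 3, so the flip contributes +1; sign now +1
(67/29): 67 mod 29 = 9, so (67/29) = (9/29)
flip (9/29) -> (29/9): both odd, 9 mod 4 = 1, 29 mod 4 = 1, so the flip contributes +1; sign now +1
(29/9): 29 mod 9 = 2, so (29/9) = (2/9)
factor out 2^1: 2 = 2^1·1; with 9 mod 8 = 1, (2/9) = +1; sign now +1; continue with (1/9)
reached (1/9) = 1, so the symbol is +1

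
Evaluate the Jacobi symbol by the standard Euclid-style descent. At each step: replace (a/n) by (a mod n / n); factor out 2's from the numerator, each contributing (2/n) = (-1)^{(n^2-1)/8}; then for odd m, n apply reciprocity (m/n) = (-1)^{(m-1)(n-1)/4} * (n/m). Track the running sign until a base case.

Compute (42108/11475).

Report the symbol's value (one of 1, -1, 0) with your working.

(42108/11475) = (7683/11475)   [reduce mod 11475]
reciprocity: (7683/11475) = -1·(11475/7683) since 7683 mod 4 = 3, 11475 mod 4 = 3; sign now -1
(11475/7683) = (3792/7683)   [reduce mod 7683]
3792 = 2^4·237; (2/7683) = -1 since 7683 mod 8 = 3, so (3792/7683) = (-1)^4·(237/7683); sign now -1
reciprocity: (237/7683) = +1·(7683/237) since 237 mod 4 = 1, 7683 mod 4 = 3; sign now -1
(7683/237) = (99/237)   [reduce mod 237]
reciprocity: (99/237) = +1·(237/99) since 99 mod 4 = 3, 237 mod 4 = 1; sign now -1
(237/99) = (39/99)   [reduce mod 99]
reciprocity: (39/99) = -1·(99/39) since 39 mod 4 = 3, 99 mod 4 = 3; sign now +1
(99/39) = (21/39)   [reduce mod 39]
reciprocity: (21/39) = +1·(39/21) since 21 mod 4 = 1, 39 mod 4 = 3; sign now +1
(39/21) = (18/21)   [reduce mod 21]
18 = 2^1·9; (2/21) = -1 since 21 mod 8 = 5, so (18/21) = (-1)^1·(9/21); sign now -1
reciprocity: (9/21) = +1·(21/9) since 9 mod 4 = 1, 21 mod 4 = 1; sign now -1
(21/9) = (3/9)   [reduce mod 9]
reciprocity: (3/9) = +1·(9/3) since 3 mod 4 = 3, 9 mod 4 = 1; sign now -1
(9/3) = (0/3)   [reduce mod 3]
(0/3) = 0   [gcd(a, n) > 1]; final value = 0

0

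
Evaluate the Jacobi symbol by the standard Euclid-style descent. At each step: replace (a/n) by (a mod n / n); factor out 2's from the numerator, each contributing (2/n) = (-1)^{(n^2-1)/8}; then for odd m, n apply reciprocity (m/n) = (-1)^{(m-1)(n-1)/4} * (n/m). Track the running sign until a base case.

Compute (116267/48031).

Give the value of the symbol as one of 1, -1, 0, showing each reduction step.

(116267/48031) = (20205/48031)   [reduce mod 48031]
reciprocity: (20205/48031) = +1·(48031/20205) since 20205 mod 4 = 1, 48031 mod 4 = 3; sign now +1
(48031/20205) = (7621/20205)   [reduce mod 20205]
reciprocity: (7621/20205) = +1·(20205/7621) since 7621 mod 4 = 1, 20205 mod 4 = 1; sign now +1
(20205/7621) = (4963/7621)   [reduce mod 7621]
reciprocity: (4963/7621) = +1·(7621/4963) since 4963 mod 4 = 3, 7621 mod 4 = 1; sign now +1
(7621/4963) = (2658/4963)   [reduce mod 4963]
2658 = 2^1·1329; (2/4963) = -1 since 4963 mod 8 = 3, so (2658/4963) = (-1)^1·(1329/4963); sign now -1
reciprocity: (1329/4963) = +1·(4963/1329) since 1329 mod 4 = 1, 4963 mod 4 = 3; sign now -1
(4963/1329) = (976/1329)   [reduce mod 1329]
976 = 2^4·61; (2/1329) = +1 since 1329 mod 8 = 1, so (976/1329) = (+1)^4·(61/1329); sign now -1
reciprocity: (61/1329) = +1·(1329/61) since 61 mod 4 = 1, 1329 mod 4 = 1; sign now -1
(1329/61) = (48/61)   [reduce mod 61]
48 = 2^4·3; (2/61) = -1 since 61 mod 8 = 5, so (48/61) = (-1)^4·(3/61); sign now -1
reciprocity: (3/61) = +1·(61/3) since 3 mod 4 = 3, 61 mod 4 = 1; sign now -1
(61/3) = (1/3)   [reduce mod 3]
(1/3) = 1; final value = sign = -1

-1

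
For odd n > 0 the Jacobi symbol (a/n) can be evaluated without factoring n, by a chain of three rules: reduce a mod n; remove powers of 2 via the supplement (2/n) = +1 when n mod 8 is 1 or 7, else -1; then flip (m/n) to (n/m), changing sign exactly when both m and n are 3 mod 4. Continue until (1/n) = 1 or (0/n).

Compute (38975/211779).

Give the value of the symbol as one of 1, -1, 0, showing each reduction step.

flip (38975/211779) -> (211779/38975): both odd, 38975 mod 4 = 3, 211779 mod 4 = 3, so the flip contributes -1; sign now -1
(211779/38975): 211779 mod 38975 = 16904, so (211779/38975) = (16904/38975)
factor out 2^3: 16904 = 2^3·2113; with 38975 mod 8 = 7, (2/38975) = +1; sign now -1; continue with (2113/38975)
flip (2113/38975) -> (38975/2113): both odd, 2113 mod 4 = 1, 38975 mod 4 = 3, so the flip contributes +1; sign now -1
(38975/2113): 38975 mod 2113 = 941, so (38975/2113) = (941/2113)
flip (941/2113) -> (2113/941): both odd, 941 mod 4 = 1, 2113 mod 4 = 1, so the flip contributes +1; sign now -1
(2113/941): 2113 mod 941 = 231, so (2113/941) = (231/941)
flip (231/941) -> (941/231): both odd, 231 mod 4 = 3, 941 mod 4 = 1, so the flip contributes +1; sign now -1
(941/231): 941 mod 231 = 17, so (941/231) = (17/231)
flip (17/231) -> (231/17): both odd, 17 mod 4 = 1, 231 mod 4 = 3, so the flip contributes +1; sign now -1
(231/17): 231 mod 17 = 10, so (231/17) = (10/17)
factor out 2^1: 10 = 2^1·5; with 17 mod 8 = 1, (2/17) = +1; sign now -1; continue with (5/17)
flip (5/17) -> (17/5): both odd, 5 mod 4 = 1, 17 mod 4 = 1, so the flip contributes +1; sign now -1
(17/5): 17 mod 5 = 2, so (17/5) = (2/5)
factor out 2^1: 2 = 2^1·1; with 5 mod 8 = 5, (2/5) = -1; sign now +1; continue with (1/5)
reached (1/5) = 1, so the symbol is +1

1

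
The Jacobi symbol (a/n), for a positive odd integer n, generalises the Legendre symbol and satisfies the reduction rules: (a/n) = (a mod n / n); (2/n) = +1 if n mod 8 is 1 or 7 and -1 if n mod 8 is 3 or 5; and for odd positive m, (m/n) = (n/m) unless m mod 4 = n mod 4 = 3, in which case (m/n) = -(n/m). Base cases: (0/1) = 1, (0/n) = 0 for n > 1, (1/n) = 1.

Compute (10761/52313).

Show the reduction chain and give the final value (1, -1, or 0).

-1

reciprocity: (10761/52313) = +1·(52313/10761) since 10761 mod 4 = 1, 52313 mod 4 = 1; sign now +1
(52313/10761) = (9269/10761)   [reduce mod 10761]
reciprocity: (9269/10761) = +1·(10761/9269) since 9269 mod 4 = 1, 10761 mod 4 = 1; sign now +1
(10761/9269) = (1492/9269)   [reduce mod 9269]
1492 = 2^2·373; (2/9269) = -1 since 9269 mod 8 = 5, so (1492/9269) = (-1)^2·(373/9269); sign now +1
reciprocity: (373/9269) = +1·(9269/373) since 373 mod 4 = 1, 9269 mod 4 = 1; sign now +1
(9269/373) = (317/373)   [reduce mod 373]
reciprocity: (317/373) = +1·(373/317) since 317 mod 4 = 1, 373 mod 4 = 1; sign now +1
(373/317) = (56/317)   [reduce mod 317]
56 = 2^3·7; (2/317) = -1 since 317 mod 8 = 5, so (56/317) = (-1)^3·(7/317); sign now -1
reciprocity: (7/317) = +1·(317/7) since 7 mod 4 = 3, 317 mod 4 = 1; sign now -1
(317/7) = (2/7)   [reduce mod 7]
2 = 2^1·1; (2/7) = +1 since 7 mod 8 = 7, so (2/7) = (+1)^1·(1/7); sign now -1
(1/7) = 1; final value = sign = -1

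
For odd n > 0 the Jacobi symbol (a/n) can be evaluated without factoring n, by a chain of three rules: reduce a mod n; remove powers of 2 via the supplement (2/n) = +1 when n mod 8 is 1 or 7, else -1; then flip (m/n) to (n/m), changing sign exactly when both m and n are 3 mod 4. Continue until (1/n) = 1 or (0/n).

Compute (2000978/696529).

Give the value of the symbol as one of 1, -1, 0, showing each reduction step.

-1

(2000978/696529): 2000978 mod 696529 = 607920, so (2000978/696529) = (607920/696529)
factor out 2^4: 607920 = 2^4·37995; with 696529 mod 8 = 1, (2/696529) = +1; sign now +1; continue with (37995/696529)
flip (37995/696529) -> (696529/37995): both odd, 37995 mod 4 = 3, 696529 mod 4 = 1, so the flip contributes +1; sign now +1
(696529/37995): 696529 mod 37995 = 12619, so (696529/37995) = (12619/37995)
flip (12619/37995) -> (37995/12619): both odd, 12619 mod 4 = 3, 37995 mod 4 = 3, so the flip contributes -1; sign now -1
(37995/12619): 37995 mod 12619 = 138, so (37995/12619) = (138/12619)
factor out 2^1: 138 = 2^1·69; with 12619 mod 8 = 3, (2/12619) = -1; sign now +1; continue with (69/12619)
flip (69/12619) -> (12619/69): both odd, 69 mod 4 = 1, 12619 mod 4 = 3, so the flip contributes +1; sign now +1
(12619/69): 12619 mod 69 = 61, so (12619/69) = (61/69)
flip (61/69) -> (69/61): both odd, 61 mod 4 = 1, 69 mod 4 = 1, so the flip contributes +1; sign now +1
(69/61): 69 mod 61 = 8, so (69/61) = (8/61)
factor out 2^3: 8 = 2^3·1; with 61 mod 8 = 5, (2/61) = -1; sign now -1; continue with (1/61)
reached (1/61) = 1, so the symbol is -1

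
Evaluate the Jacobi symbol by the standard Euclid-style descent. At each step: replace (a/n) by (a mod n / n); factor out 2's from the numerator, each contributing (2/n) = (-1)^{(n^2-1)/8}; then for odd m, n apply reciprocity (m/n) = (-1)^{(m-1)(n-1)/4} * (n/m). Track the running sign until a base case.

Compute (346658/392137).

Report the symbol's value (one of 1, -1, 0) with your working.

factor out 2^1: 346658 = 2^1·173329; with 392137 mod 8 = 1, (2/392137) = +1; sign now +1; continue with (173329/392137)
flip (173329/392137) -> (392137/173329): both odd, 173329 mod 4 = 1, 392137 mod 4 = 1, so the flip contributes +1; sign now +1
(392137/173329): 392137 mod 173329 = 45479, so (392137/173329) = (45479/173329)
flip (45479/173329) -> (173329/45479): both odd, 45479 mod 4 = 3, 173329 mod 4 = 1, so the flip contributes +1; sign now +1
(173329/45479): 173329 mod 45479 = 36892, so (173329/45479) = (36892/45479)
factor out 2^2: 36892 = 2^2·9223; with 45479 mod 8 = 7, (2/45479) = +1; sign now +1; continue with (9223/45479)
flip (9223/45479) -> (45479/9223): both odd, 9223 mod 4 = 3, 45479 mod 4 = 3, so the flip contributes -1; sign now -1
(45479/9223): 45479 mod 9223 = 8587, so (45479/9223) = (8587/9223)
flip (8587/9223) -> (9223/8587): both odd, 8587 mod 4 = 3, 9223 mod 4 = 3, so the flip contributes -1; sign now +1
(9223/8587): 9223 mod 8587 = 636, so (9223/8587) = (636/8587)
factor out 2^2: 636 = 2^2·159; with 8587 mod 8 = 3, (2/8587) = -1; sign now +1; continue with (159/8587)
flip (159/8587) -> (8587/159): both odd, 159 mod 4 = 3, 8587 mod 4 = 3, so the flip contributes -1; sign now -1
(8587/159): 8587 mod 159 = 1, so (8587/159) = (1/159)
reached (1/159) = 1, so the symbol is -1

-1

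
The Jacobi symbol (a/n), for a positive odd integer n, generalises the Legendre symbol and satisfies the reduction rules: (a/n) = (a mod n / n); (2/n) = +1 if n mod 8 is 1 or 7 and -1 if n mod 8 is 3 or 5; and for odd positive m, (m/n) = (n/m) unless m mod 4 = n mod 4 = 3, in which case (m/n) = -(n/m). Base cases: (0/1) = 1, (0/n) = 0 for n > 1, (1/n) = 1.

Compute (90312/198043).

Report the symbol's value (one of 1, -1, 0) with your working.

90312 = 2^3·11289; (2/198043) = -1 since 198043 mod 8 = 3, so (90312/198043) = (-1)^3·(11289/198043); sign now -1
reciprocity: (11289/198043) = +1·(198043/11289) since 11289 mod 4 = 1, 198043 mod 4 = 3; sign now -1
(198043/11289) = (6130/11289)   [reduce mod 11289]
6130 = 2^1·3065; (2/11289) = +1 since 11289 mod 8 = 1, so (6130/11289) = (+1)^1·(3065/11289); sign now -1
reciprocity: (3065/11289) = +1·(11289/3065) since 3065 mod 4 = 1, 11289 mod 4 = 1; sign now -1
(11289/3065) = (2094/3065)   [reduce mod 3065]
2094 = 2^1·1047; (2/3065) = +1 since 3065 mod 8 = 1, so (2094/3065) = (+1)^1·(1047/3065); sign now -1
reciprocity: (1047/3065) = +1·(3065/1047) since 1047 mod 4 = 3, 3065 mod 4 = 1; sign now -1
(3065/1047) = (971/1047)   [reduce mod 1047]
reciprocity: (971/1047) = -1·(1047/971) since 971 mod 4 = 3, 1047 mod 4 = 3; sign now +1
(1047/971) = (76/971)   [reduce mod 971]
76 = 2^2·19; (2/971) = -1 since 971 mod 8 = 3, so (76/971) = (-1)^2·(19/971); sign now +1
reciprocity: (19/971) = -1·(971/19) since 19 mod 4 = 3, 971 mod 4 = 3; sign now -1
(971/19) = (2/19)   [reduce mod 19]
2 = 2^1·1; (2/19) = -1 since 19 mod 8 = 3, so (2/19) = (-1)^1·(1/19); sign now +1
(1/19) = 1; final value = sign = +1

1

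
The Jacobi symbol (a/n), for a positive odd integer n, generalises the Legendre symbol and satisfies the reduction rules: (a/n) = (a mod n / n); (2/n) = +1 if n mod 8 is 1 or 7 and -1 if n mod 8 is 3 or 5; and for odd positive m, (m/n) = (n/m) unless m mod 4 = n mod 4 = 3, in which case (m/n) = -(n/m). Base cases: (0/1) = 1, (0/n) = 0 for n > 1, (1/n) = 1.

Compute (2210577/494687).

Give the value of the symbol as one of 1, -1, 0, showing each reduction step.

-1

(2210577/494687) = (231829/494687)   [reduce mod 494687]
reciprocity: (231829/494687) = +1·(494687/231829) since 231829 mod 4 = 1, 494687 mod 4 = 3; sign now +1
(494687/231829) = (31029/231829)   [reduce mod 231829]
reciprocity: (31029/231829) = +1·(231829/31029) since 31029 mod 4 = 1, 231829 mod 4 = 1; sign now +1
(231829/31029) = (14626/31029)   [reduce mod 31029]
14626 = 2^1·7313; (2/31029) = -1 since 31029 mod 8 = 5, so (14626/31029) = (-1)^1·(7313/31029); sign now -1
reciprocity: (7313/31029) = +1·(31029/7313) since 7313 mod 4 = 1, 31029 mod 4 = 1; sign now -1
(31029/7313) = (1777/7313)   [reduce mod 7313]
reciprocity: (1777/7313) = +1·(7313/1777) since 1777 mod 4 = 1, 7313 mod 4 = 1; sign now -1
(7313/1777) = (205/1777)   [reduce mod 1777]
reciprocity: (205/1777) = +1·(1777/205) since 205 mod 4 = 1, 1777 mod 4 = 1; sign now -1
(1777/205) = (137/205)   [reduce mod 205]
reciprocity: (137/205) = +1·(205/137) since 137 mod 4 = 1, 205 mod 4 = 1; sign now -1
(205/137) = (68/137)   [reduce mod 137]
68 = 2^2·17; (2/137) = +1 since 137 mod 8 = 1, so (68/137) = (+1)^2·(17/137); sign now -1
reciprocity: (17/137) = +1·(137/17) since 17 mod 4 = 1, 137 mod 4 = 1; sign now -1
(137/17) = (1/17)   [reduce mod 17]
(1/17) = 1; final value = sign = -1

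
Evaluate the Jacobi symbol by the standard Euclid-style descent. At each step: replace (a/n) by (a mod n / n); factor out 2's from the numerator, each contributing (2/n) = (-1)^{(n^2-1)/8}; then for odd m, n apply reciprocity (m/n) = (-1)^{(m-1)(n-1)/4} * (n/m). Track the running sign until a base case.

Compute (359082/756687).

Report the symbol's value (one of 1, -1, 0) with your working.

359082 = 2^1·179541; (2/756687) = +1 since 756687 mod 8 = 7, so (359082/756687) = (+1)^1·(179541/756687); sign now +1
reciprocity: (179541/756687) = +1·(756687/179541) since 179541 mod 4 = 1, 756687 mod 4 = 3; sign now +1
(756687/179541) = (38523/179541)   [reduce mod 179541]
reciprocity: (38523/179541) = +1·(179541/38523) since 38523 mod 4 = 3, 179541 mod 4 = 1; sign now +1
(179541/38523) = (25449/38523)   [reduce mod 38523]
reciprocity: (25449/38523) = +1·(38523/25449) since 25449 mod 4 = 1, 38523 mod 4 = 3; sign now +1
(38523/25449) = (13074/25449)   [reduce mod 25449]
13074 = 2^1·6537; (2/25449) = +1 since 25449 mod 8 = 1, so (13074/25449) = (+1)^1·(6537/25449); sign now +1
reciprocity: (6537/25449) = +1·(25449/6537) since 6537 mod 4 = 1, 25449 mod 4 = 1; sign now +1
(25449/6537) = (5838/6537)   [reduce mod 6537]
5838 = 2^1·2919; (2/6537) = +1 since 6537 mod 8 = 1, so (5838/6537) = (+1)^1·(2919/6537); sign now +1
reciprocity: (2919/6537) = +1·(6537/2919) since 2919 mod 4 = 3, 6537 mod 4 = 1; sign now +1
(6537/2919) = (699/2919)   [reduce mod 2919]
reciprocity: (699/2919) = -1·(2919/699) since 699 mod 4 = 3, 2919 mod 4 = 3; sign now -1
(2919/699) = (123/699)   [reduce mod 699]
reciprocity: (123/699) = -1·(699/123) since 123 mod 4 = 3, 699 mod 4 = 3; sign now +1
(699/123) = (84/123)   [reduce mod 123]
84 = 2^2·21; (2/123) = -1 since 123 mod 8 = 3, so (84/123) = (-1)^2·(21/123); sign now +1
reciprocity: (21/123) = +1·(123/21) since 21 mod 4 = 1, 123 mod 4 = 3; sign now +1
(123/21) = (18/21)   [reduce mod 21]
18 = 2^1·9; (2/21) = -1 since 21 mod 8 = 5, so (18/21) = (-1)^1·(9/21); sign now -1
reciprocity: (9/21) = +1·(21/9) since 9 mod 4 = 1, 21 mod 4 = 1; sign now -1
(21/9) = (3/9)   [reduce mod 9]
reciprocity: (3/9) = +1·(9/3) since 3 mod 4 = 3, 9 mod 4 = 1; sign now -1
(9/3) = (0/3)   [reduce mod 3]
(0/3) = 0   [gcd(a, n) > 1]; final value = 0

0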